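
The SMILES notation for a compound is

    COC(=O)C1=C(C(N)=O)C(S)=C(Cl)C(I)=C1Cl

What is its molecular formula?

Walk through each heavy atom and fill implicit hydrogens from standard valence (C 4, N 3, O 2, S 2, halogen 1):
  atom 1: C, bond orders sum to 1 (valence 4) → 3 H
  atom 2: O, bond orders sum to 2 (valence 2) → 0 H
  atom 3: C, bond orders sum to 4 (valence 4) → 0 H
  atom 4: O, bond orders sum to 2 (valence 2) → 0 H
  atom 5: C, bond orders sum to 4 (valence 4) → 0 H
  atom 6: C, bond orders sum to 4 (valence 4) → 0 H
  atom 7: C, bond orders sum to 4 (valence 4) → 0 H
  atom 8: N, bond orders sum to 1 (valence 3) → 2 H
  atom 9: O, bond orders sum to 2 (valence 2) → 0 H
  atom 10: C, bond orders sum to 4 (valence 4) → 0 H
  atom 11: S, bond orders sum to 1 (valence 2) → 1 H
  atom 12: C, bond orders sum to 4 (valence 4) → 0 H
  atom 13: Cl (halogen, monovalent) → 0 H
  atom 14: C, bond orders sum to 4 (valence 4) → 0 H
  atom 15: I (halogen, monovalent) → 0 H
  atom 16: C, bond orders sum to 4 (valence 4) → 0 H
  atom 17: Cl (halogen, monovalent) → 0 H
Totals → C:9, H:6, Cl:2, I:1, N:1, O:3, S:1.

C9H6Cl2INO3S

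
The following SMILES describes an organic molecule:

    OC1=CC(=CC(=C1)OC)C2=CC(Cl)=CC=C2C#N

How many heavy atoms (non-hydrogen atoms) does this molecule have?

Every atom symbol written in the SMILES (organic subset) is one heavy atom; implicit H are not written.
Heavy atoms by element → C:14, Cl:1, N:1, O:2.
Total: 18.

18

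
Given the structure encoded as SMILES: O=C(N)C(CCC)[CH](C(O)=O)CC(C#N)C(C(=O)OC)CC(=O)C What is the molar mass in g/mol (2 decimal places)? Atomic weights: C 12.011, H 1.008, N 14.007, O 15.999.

First, the molecular formula is C16H24N2O6 (counting implicit H from valence).
  C: 16 × 12.011 = 192.176
  H: 24 × 1.008 = 24.192
  N: 2 × 14.007 = 28.014
  O: 6 × 15.999 = 95.994
Sum: 16×12.011 + 24×1.008 + 2×14.007 + 6×15.999 = 340.376 → 340.38 g/mol.

340.38 g/mol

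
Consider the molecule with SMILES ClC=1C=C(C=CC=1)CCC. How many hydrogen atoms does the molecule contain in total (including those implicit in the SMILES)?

11

Walk through each heavy atom and fill implicit hydrogens from standard valence (C 4, N 3, O 2, S 2, halogen 1):
  atom 1: Cl (halogen, monovalent) → 0 H
  atom 2: C, bond orders sum to 4 (valence 4) → 0 H
  atom 3: C, bond orders sum to 3 (valence 4) → 1 H
  atom 4: C, bond orders sum to 4 (valence 4) → 0 H
  atom 5: C, bond orders sum to 3 (valence 4) → 1 H
  atom 6: C, bond orders sum to 3 (valence 4) → 1 H
  atom 7: C, bond orders sum to 3 (valence 4) → 1 H
  atom 8: C, bond orders sum to 2 (valence 4) → 2 H
  atom 9: C, bond orders sum to 2 (valence 4) → 2 H
  atom 10: C, bond orders sum to 1 (valence 4) → 3 H
Total hydrogens: 11.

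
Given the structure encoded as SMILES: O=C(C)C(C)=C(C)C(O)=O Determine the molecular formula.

Walk through each heavy atom and fill implicit hydrogens from standard valence (C 4, N 3, O 2, S 2, halogen 1):
  atom 1: O, bond orders sum to 2 (valence 2) → 0 H
  atom 2: C, bond orders sum to 4 (valence 4) → 0 H
  atom 3: C, bond orders sum to 1 (valence 4) → 3 H
  atom 4: C, bond orders sum to 4 (valence 4) → 0 H
  atom 5: C, bond orders sum to 1 (valence 4) → 3 H
  atom 6: C, bond orders sum to 4 (valence 4) → 0 H
  atom 7: C, bond orders sum to 1 (valence 4) → 3 H
  atom 8: C, bond orders sum to 4 (valence 4) → 0 H
  atom 9: O, bond orders sum to 1 (valence 2) → 1 H
  atom 10: O, bond orders sum to 2 (valence 2) → 0 H
Totals → C:7, H:10, O:3.
In Hill order: C7H10O3.

C7H10O3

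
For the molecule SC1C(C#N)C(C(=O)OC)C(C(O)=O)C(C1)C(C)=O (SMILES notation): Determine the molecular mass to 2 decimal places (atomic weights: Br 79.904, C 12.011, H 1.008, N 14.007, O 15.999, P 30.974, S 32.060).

First, the molecular formula is C12H15NO5S (counting implicit H from valence).
  C: 12 × 12.011 = 144.132
  H: 15 × 1.008 = 15.120
  N: 1 × 14.007 = 14.007
  O: 5 × 15.999 = 79.995
  S: 1 × 32.060 = 32.060
Sum: 12×12.011 + 15×1.008 + 1×14.007 + 5×15.999 + 1×32.060 = 285.314 → 285.31 g/mol.

285.31 g/mol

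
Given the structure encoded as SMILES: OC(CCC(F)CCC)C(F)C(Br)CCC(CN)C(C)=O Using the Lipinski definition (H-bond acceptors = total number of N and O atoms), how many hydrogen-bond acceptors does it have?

3

N atoms: 1; O atoms: 2.
Lipinski HBA = 1 + 2 = 3.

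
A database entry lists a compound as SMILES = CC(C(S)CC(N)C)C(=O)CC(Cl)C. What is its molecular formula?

C10H20ClNOS

Walk through each heavy atom and fill implicit hydrogens from standard valence (C 4, N 3, O 2, S 2, halogen 1):
  atom 1: C, bond orders sum to 1 (valence 4) → 3 H
  atom 2: C, bond orders sum to 3 (valence 4) → 1 H
  atom 3: C, bond orders sum to 3 (valence 4) → 1 H
  atom 4: S, bond orders sum to 1 (valence 2) → 1 H
  atom 5: C, bond orders sum to 2 (valence 4) → 2 H
  atom 6: C, bond orders sum to 3 (valence 4) → 1 H
  atom 7: N, bond orders sum to 1 (valence 3) → 2 H
  atom 8: C, bond orders sum to 1 (valence 4) → 3 H
  atom 9: C, bond orders sum to 4 (valence 4) → 0 H
  atom 10: O, bond orders sum to 2 (valence 2) → 0 H
  atom 11: C, bond orders sum to 2 (valence 4) → 2 H
  atom 12: C, bond orders sum to 3 (valence 4) → 1 H
  atom 13: Cl (halogen, monovalent) → 0 H
  atom 14: C, bond orders sum to 1 (valence 4) → 3 H
Totals → C:10, H:20, Cl:1, N:1, O:1, S:1.
In Hill order: C10H20ClNOS.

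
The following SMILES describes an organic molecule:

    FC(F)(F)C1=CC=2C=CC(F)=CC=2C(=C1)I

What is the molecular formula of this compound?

Walk through each heavy atom and fill implicit hydrogens from standard valence (C 4, N 3, O 2, S 2, halogen 1):
  atom 1: F (halogen, monovalent) → 0 H
  atom 2: C, bond orders sum to 4 (valence 4) → 0 H
  atom 3: F (halogen, monovalent) → 0 H
  atom 4: F (halogen, monovalent) → 0 H
  atom 5: C, bond orders sum to 4 (valence 4) → 0 H
  atom 6: C, bond orders sum to 3 (valence 4) → 1 H
  atom 7: C, bond orders sum to 4 (valence 4) → 0 H
  atom 8: C, bond orders sum to 3 (valence 4) → 1 H
  atom 9: C, bond orders sum to 3 (valence 4) → 1 H
  atom 10: C, bond orders sum to 4 (valence 4) → 0 H
  atom 11: F (halogen, monovalent) → 0 H
  atom 12: C, bond orders sum to 3 (valence 4) → 1 H
  atom 13: C, bond orders sum to 4 (valence 4) → 0 H
  atom 14: C, bond orders sum to 4 (valence 4) → 0 H
  atom 15: C, bond orders sum to 3 (valence 4) → 1 H
  atom 16: I (halogen, monovalent) → 0 H
Totals → C:11, H:5, F:4, I:1.
In Hill order: C11H5F4I.

C11H5F4I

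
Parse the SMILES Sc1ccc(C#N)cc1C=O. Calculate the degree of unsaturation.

7

Molecular formula: C8H5NOS.
DoU = (2C + 2 + N − H − X) / 2, where X is the halogen count and O/S are ignored.
    = (2·8 + 2 + 1 − 5 − 0) / 2 = 14 / 2 = 7.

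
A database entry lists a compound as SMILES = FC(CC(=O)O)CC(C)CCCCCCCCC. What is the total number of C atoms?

15

Count every carbon token in the SMILES (each C, including those in ring-closure positions and inside branches).
Carbon count: 15.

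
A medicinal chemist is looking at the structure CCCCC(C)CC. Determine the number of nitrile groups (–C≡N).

Scan the SMILES for the nitrile motif — none present.

0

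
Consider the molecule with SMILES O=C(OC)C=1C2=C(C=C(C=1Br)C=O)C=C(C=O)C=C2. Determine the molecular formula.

Walk through each heavy atom and fill implicit hydrogens from standard valence (C 4, N 3, O 2, S 2, halogen 1):
  atom 1: O, bond orders sum to 2 (valence 2) → 0 H
  atom 2: C, bond orders sum to 4 (valence 4) → 0 H
  atom 3: O, bond orders sum to 2 (valence 2) → 0 H
  atom 4: C, bond orders sum to 1 (valence 4) → 3 H
  atom 5: C, bond orders sum to 4 (valence 4) → 0 H
  atom 6: C, bond orders sum to 4 (valence 4) → 0 H
  atom 7: C, bond orders sum to 4 (valence 4) → 0 H
  atom 8: C, bond orders sum to 3 (valence 4) → 1 H
  atom 9: C, bond orders sum to 4 (valence 4) → 0 H
  atom 10: C, bond orders sum to 4 (valence 4) → 0 H
  atom 11: Br (halogen, monovalent) → 0 H
  atom 12: C, bond orders sum to 3 (valence 4) → 1 H
  atom 13: O, bond orders sum to 2 (valence 2) → 0 H
  atom 14: C, bond orders sum to 3 (valence 4) → 1 H
  atom 15: C, bond orders sum to 4 (valence 4) → 0 H
  atom 16: C, bond orders sum to 3 (valence 4) → 1 H
  atom 17: O, bond orders sum to 2 (valence 2) → 0 H
  atom 18: C, bond orders sum to 3 (valence 4) → 1 H
  atom 19: C, bond orders sum to 3 (valence 4) → 1 H
Totals → C:14, H:9, Br:1, O:4.
In Hill order: C14H9BrO4.

C14H9BrO4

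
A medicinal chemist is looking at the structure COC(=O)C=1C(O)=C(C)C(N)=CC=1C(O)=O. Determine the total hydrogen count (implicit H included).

Walk through each heavy atom and fill implicit hydrogens from standard valence (C 4, N 3, O 2, S 2, halogen 1):
  atom 1: C, bond orders sum to 1 (valence 4) → 3 H
  atom 2: O, bond orders sum to 2 (valence 2) → 0 H
  atom 3: C, bond orders sum to 4 (valence 4) → 0 H
  atom 4: O, bond orders sum to 2 (valence 2) → 0 H
  atom 5: C, bond orders sum to 4 (valence 4) → 0 H
  atom 6: C, bond orders sum to 4 (valence 4) → 0 H
  atom 7: O, bond orders sum to 1 (valence 2) → 1 H
  atom 8: C, bond orders sum to 4 (valence 4) → 0 H
  atom 9: C, bond orders sum to 1 (valence 4) → 3 H
  atom 10: C, bond orders sum to 4 (valence 4) → 0 H
  atom 11: N, bond orders sum to 1 (valence 3) → 2 H
  atom 12: C, bond orders sum to 3 (valence 4) → 1 H
  atom 13: C, bond orders sum to 4 (valence 4) → 0 H
  atom 14: C, bond orders sum to 4 (valence 4) → 0 H
  atom 15: O, bond orders sum to 1 (valence 2) → 1 H
  atom 16: O, bond orders sum to 2 (valence 2) → 0 H
Total hydrogens: 11.

11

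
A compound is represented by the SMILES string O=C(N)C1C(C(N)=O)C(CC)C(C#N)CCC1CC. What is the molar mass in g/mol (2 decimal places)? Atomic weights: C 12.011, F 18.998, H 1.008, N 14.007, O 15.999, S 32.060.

First, the molecular formula is C14H23N3O2 (counting implicit H from valence).
  C: 14 × 12.011 = 168.154
  H: 23 × 1.008 = 23.184
  N: 3 × 14.007 = 42.021
  O: 2 × 15.999 = 31.998
Sum: 14×12.011 + 23×1.008 + 3×14.007 + 2×15.999 = 265.357 → 265.36 g/mol.

265.36 g/mol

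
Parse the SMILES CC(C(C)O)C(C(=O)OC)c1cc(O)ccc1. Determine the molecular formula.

Walk through each heavy atom and fill implicit hydrogens from standard valence (C 4, N 3, O 2, S 2, halogen 1); for lowercase aromatic atoms, an aromatic c carries 1 H when it has two neighbours and 0 H with three, and aromatic n carries 0 H:
  atom 1: C, bond orders sum to 1 (valence 4) → 3 H
  atom 2: C, bond orders sum to 3 (valence 4) → 1 H
  atom 3: C, bond orders sum to 3 (valence 4) → 1 H
  atom 4: C, bond orders sum to 1 (valence 4) → 3 H
  atom 5: O, bond orders sum to 1 (valence 2) → 1 H
  atom 6: C, bond orders sum to 3 (valence 4) → 1 H
  atom 7: C, bond orders sum to 4 (valence 4) → 0 H
  atom 8: O, bond orders sum to 2 (valence 2) → 0 H
  atom 9: O, bond orders sum to 2 (valence 2) → 0 H
  atom 10: C, bond orders sum to 1 (valence 4) → 3 H
  atom 11: aromatic c, 3 neighbours → 0 H
  atom 12: aromatic c, 2 neighbours → 1 H
  atom 13: aromatic c, 3 neighbours → 0 H
  atom 14: O, bond orders sum to 1 (valence 2) → 1 H
  atom 15: aromatic c, 2 neighbours → 1 H
  atom 16: aromatic c, 2 neighbours → 1 H
  atom 17: aromatic c, 2 neighbours → 1 H
Totals → C:13, H:18, O:4.
In Hill order: C13H18O4.

C13H18O4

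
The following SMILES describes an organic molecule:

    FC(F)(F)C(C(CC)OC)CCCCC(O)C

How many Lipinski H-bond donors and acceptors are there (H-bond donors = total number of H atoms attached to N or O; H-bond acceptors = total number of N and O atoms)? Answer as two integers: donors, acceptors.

1, 2

Donors: find every N or O and count the H atoms it carries.
  atom 9 (O): bond orders sum to 2 → 0 H
  atom 16 (O): bond orders sum to 1 → 1 H
Lipinski HBD = 1.
Acceptors: N atoms = 0, O atoms = 2 → HBA = 2.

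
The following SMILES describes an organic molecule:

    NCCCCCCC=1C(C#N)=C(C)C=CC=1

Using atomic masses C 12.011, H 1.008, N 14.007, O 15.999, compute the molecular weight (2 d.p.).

First, the molecular formula is C14H20N2 (counting implicit H from valence).
  C: 14 × 12.011 = 168.154
  H: 20 × 1.008 = 20.160
  N: 2 × 14.007 = 28.014
Sum: 14×12.011 + 20×1.008 + 2×14.007 = 216.328 → 216.33 g/mol.

216.33 g/mol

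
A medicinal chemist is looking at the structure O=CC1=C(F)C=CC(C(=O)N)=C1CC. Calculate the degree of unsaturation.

6

Degree of unsaturation = (number of rings) + (number of π bonds).
Ring closures in the SMILES: 1.
π bonds: 5 double bonds (each 1 DoU) → 5 DoU from unsaturation.
Total DoU = 1 + 5 = 6.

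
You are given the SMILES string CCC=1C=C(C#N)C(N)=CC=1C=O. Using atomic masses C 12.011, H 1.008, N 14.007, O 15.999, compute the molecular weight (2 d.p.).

174.20 g/mol

First, the molecular formula is C10H10N2O (counting implicit H from valence).
  C: 10 × 12.011 = 120.110
  H: 10 × 1.008 = 10.080
  N: 2 × 14.007 = 28.014
  O: 1 × 15.999 = 15.999
Sum: 10×12.011 + 10×1.008 + 2×14.007 + 1×15.999 = 174.203 → 174.20 g/mol.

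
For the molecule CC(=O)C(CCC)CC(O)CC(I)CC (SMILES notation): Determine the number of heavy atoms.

Every atom symbol written in the SMILES (organic subset) is one heavy atom; implicit H are not written.
Heavy atoms by element → C:12, I:1, O:2.
Total: 15.

15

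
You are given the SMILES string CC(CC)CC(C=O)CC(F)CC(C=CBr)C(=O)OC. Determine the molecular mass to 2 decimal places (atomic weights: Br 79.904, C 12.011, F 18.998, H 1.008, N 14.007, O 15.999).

First, the molecular formula is C15H24BrFO3 (counting implicit H from valence).
  Br: 1 × 79.904 = 79.904
  C: 15 × 12.011 = 180.165
  F: 1 × 18.998 = 18.998
  H: 24 × 1.008 = 24.192
  O: 3 × 15.999 = 47.997
Sum: 1×79.904 + 15×12.011 + 1×18.998 + 24×1.008 + 3×15.999 = 351.256 → 351.26 g/mol.

351.26 g/mol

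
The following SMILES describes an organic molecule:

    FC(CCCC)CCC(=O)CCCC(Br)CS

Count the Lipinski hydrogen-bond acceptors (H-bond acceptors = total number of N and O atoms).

N atoms: 0; O atoms: 1.
Lipinski HBA = 0 + 1 = 1.

1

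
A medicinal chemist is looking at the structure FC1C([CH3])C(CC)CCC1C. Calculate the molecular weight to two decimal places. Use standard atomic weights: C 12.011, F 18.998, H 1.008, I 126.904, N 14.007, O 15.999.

First, the molecular formula is C10H19F (counting implicit H from valence).
  C: 10 × 12.011 = 120.110
  F: 1 × 18.998 = 18.998
  H: 19 × 1.008 = 19.152
Sum: 10×12.011 + 1×18.998 + 19×1.008 = 158.260 → 158.26 g/mol.

158.26 g/mol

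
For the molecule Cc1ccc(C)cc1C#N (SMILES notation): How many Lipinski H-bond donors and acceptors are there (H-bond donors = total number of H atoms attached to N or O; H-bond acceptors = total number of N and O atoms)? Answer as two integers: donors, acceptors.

Donors: find every N or O and count the H atoms it carries.
  atom 10 (N): bond orders sum to 3 → 0 H
Lipinski HBD = 0.
Acceptors: N atoms = 1, O atoms = 0 → HBA = 1.

0, 1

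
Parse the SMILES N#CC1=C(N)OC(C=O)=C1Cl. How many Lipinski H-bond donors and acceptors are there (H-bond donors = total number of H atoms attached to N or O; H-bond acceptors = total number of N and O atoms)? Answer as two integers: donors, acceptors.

2, 4

Donors: find every N or O and count the H atoms it carries.
  atom 1 (N): bond orders sum to 3 → 0 H
  atom 5 (N): bond orders sum to 1 → 2 H
  atom 6 (O): bond orders sum to 2 → 0 H
  atom 9 (O): bond orders sum to 2 → 0 H
Lipinski HBD = 2.
Acceptors: N atoms = 2, O atoms = 2 → HBA = 4.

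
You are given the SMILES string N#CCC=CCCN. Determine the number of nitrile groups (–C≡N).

The nitrile motif appears at heavy-atom position 2 in the SMILES.
Other groups present: 1 alkene, 1 primary amine.
Nitrile count: 1.

1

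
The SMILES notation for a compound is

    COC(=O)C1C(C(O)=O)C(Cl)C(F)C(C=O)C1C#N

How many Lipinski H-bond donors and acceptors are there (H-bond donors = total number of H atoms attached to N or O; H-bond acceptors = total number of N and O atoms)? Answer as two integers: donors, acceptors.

1, 6

Donors: find every N or O and count the H atoms it carries.
  atom 2 (O): bond orders sum to 2 → 0 H
  atom 4 (O): bond orders sum to 2 → 0 H
  atom 8 (O): bond orders sum to 1 → 1 H
  atom 9 (O): bond orders sum to 2 → 0 H
  atom 16 (O): bond orders sum to 2 → 0 H
  atom 19 (N): bond orders sum to 3 → 0 H
Lipinski HBD = 1.
Acceptors: N atoms = 1, O atoms = 5 → HBA = 6.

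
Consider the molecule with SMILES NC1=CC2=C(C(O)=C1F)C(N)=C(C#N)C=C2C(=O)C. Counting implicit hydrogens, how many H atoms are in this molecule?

10

Walk through each heavy atom and fill implicit hydrogens from standard valence (C 4, N 3, O 2, S 2, halogen 1):
  atom 1: N, bond orders sum to 1 (valence 3) → 2 H
  atom 2: C, bond orders sum to 4 (valence 4) → 0 H
  atom 3: C, bond orders sum to 3 (valence 4) → 1 H
  atom 4: C, bond orders sum to 4 (valence 4) → 0 H
  atom 5: C, bond orders sum to 4 (valence 4) → 0 H
  atom 6: C, bond orders sum to 4 (valence 4) → 0 H
  atom 7: O, bond orders sum to 1 (valence 2) → 1 H
  atom 8: C, bond orders sum to 4 (valence 4) → 0 H
  atom 9: F (halogen, monovalent) → 0 H
  atom 10: C, bond orders sum to 4 (valence 4) → 0 H
  atom 11: N, bond orders sum to 1 (valence 3) → 2 H
  atom 12: C, bond orders sum to 4 (valence 4) → 0 H
  atom 13: C, bond orders sum to 4 (valence 4) → 0 H
  atom 14: N, bond orders sum to 3 (valence 3) → 0 H
  atom 15: C, bond orders sum to 3 (valence 4) → 1 H
  atom 16: C, bond orders sum to 4 (valence 4) → 0 H
  atom 17: C, bond orders sum to 4 (valence 4) → 0 H
  atom 18: O, bond orders sum to 2 (valence 2) → 0 H
  atom 19: C, bond orders sum to 1 (valence 4) → 3 H
Total hydrogens: 10.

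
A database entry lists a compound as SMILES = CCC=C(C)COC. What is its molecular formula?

C7H14O

Walk through each heavy atom and fill implicit hydrogens from standard valence (C 4, N 3, O 2, S 2, halogen 1):
  atom 1: C, bond orders sum to 1 (valence 4) → 3 H
  atom 2: C, bond orders sum to 2 (valence 4) → 2 H
  atom 3: C, bond orders sum to 3 (valence 4) → 1 H
  atom 4: C, bond orders sum to 4 (valence 4) → 0 H
  atom 5: C, bond orders sum to 1 (valence 4) → 3 H
  atom 6: C, bond orders sum to 2 (valence 4) → 2 H
  atom 7: O, bond orders sum to 2 (valence 2) → 0 H
  atom 8: C, bond orders sum to 1 (valence 4) → 3 H
Totals → C:7, H:14, O:1.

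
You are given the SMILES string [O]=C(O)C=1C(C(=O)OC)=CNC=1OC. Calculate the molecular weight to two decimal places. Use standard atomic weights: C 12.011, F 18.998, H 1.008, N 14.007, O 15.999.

199.16 g/mol

First, the molecular formula is C8H9NO5 (counting implicit H from valence).
  C: 8 × 12.011 = 96.088
  H: 9 × 1.008 = 9.072
  N: 1 × 14.007 = 14.007
  O: 5 × 15.999 = 79.995
Sum: 8×12.011 + 9×1.008 + 1×14.007 + 5×15.999 = 199.162 → 199.16 g/mol.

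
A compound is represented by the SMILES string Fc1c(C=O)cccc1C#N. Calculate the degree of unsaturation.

7

Molecular formula: C8H4FNO.
DoU = (2C + 2 + N − H − X) / 2, where X is the halogen count and O/S are ignored.
    = (2·8 + 2 + 1 − 4 − 1) / 2 = 14 / 2 = 7.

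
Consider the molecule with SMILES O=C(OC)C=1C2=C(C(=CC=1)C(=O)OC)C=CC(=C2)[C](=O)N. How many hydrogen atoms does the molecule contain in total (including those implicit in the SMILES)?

Walk through each heavy atom and fill implicit hydrogens from standard valence (C 4, N 3, O 2, S 2, halogen 1):
  atom 1: O, bond orders sum to 2 (valence 2) → 0 H
  atom 2: C, bond orders sum to 4 (valence 4) → 0 H
  atom 3: O, bond orders sum to 2 (valence 2) → 0 H
  atom 4: C, bond orders sum to 1 (valence 4) → 3 H
  atom 5: C, bond orders sum to 4 (valence 4) → 0 H
  atom 6: C, bond orders sum to 4 (valence 4) → 0 H
  atom 7: C, bond orders sum to 4 (valence 4) → 0 H
  atom 8: C, bond orders sum to 4 (valence 4) → 0 H
  atom 9: C, bond orders sum to 3 (valence 4) → 1 H
  atom 10: C, bond orders sum to 3 (valence 4) → 1 H
  atom 11: C, bond orders sum to 4 (valence 4) → 0 H
  atom 12: O, bond orders sum to 2 (valence 2) → 0 H
  atom 13: O, bond orders sum to 2 (valence 2) → 0 H
  atom 14: C, bond orders sum to 1 (valence 4) → 3 H
  atom 15: C, bond orders sum to 3 (valence 4) → 1 H
  atom 16: C, bond orders sum to 3 (valence 4) → 1 H
  atom 17: C, bond orders sum to 4 (valence 4) → 0 H
  atom 18: C, bond orders sum to 3 (valence 4) → 1 H
  atom 19: C with explicit H count 0
  atom 20: O, bond orders sum to 2 (valence 2) → 0 H
  atom 21: N, bond orders sum to 1 (valence 3) → 2 H
Total hydrogens: 13.

13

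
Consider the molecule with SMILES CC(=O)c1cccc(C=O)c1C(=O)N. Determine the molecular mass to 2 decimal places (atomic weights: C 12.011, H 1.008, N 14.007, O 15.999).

191.19 g/mol

First, the molecular formula is C10H9NO3 (counting implicit H from valence).
  C: 10 × 12.011 = 120.110
  H: 9 × 1.008 = 9.072
  N: 1 × 14.007 = 14.007
  O: 3 × 15.999 = 47.997
Sum: 10×12.011 + 9×1.008 + 1×14.007 + 3×15.999 = 191.186 → 191.19 g/mol.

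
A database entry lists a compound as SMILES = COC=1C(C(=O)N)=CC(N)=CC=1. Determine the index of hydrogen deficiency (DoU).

Molecular formula: C8H10N2O2.
DoU = (2C + 2 + N − H − X) / 2, where X is the halogen count and O/S are ignored.
    = (2·8 + 2 + 2 − 10 − 0) / 2 = 10 / 2 = 5.

5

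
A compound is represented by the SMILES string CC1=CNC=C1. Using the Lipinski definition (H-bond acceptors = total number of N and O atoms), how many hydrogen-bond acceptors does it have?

1

N atoms: 1; O atoms: 0.
Lipinski HBA = 1 + 0 = 1.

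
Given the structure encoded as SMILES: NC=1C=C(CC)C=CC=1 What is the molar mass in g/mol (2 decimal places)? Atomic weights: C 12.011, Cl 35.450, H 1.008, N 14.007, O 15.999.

121.18 g/mol

First, the molecular formula is C8H11N (counting implicit H from valence).
  C: 8 × 12.011 = 96.088
  H: 11 × 1.008 = 11.088
  N: 1 × 14.007 = 14.007
Sum: 8×12.011 + 11×1.008 + 1×14.007 = 121.183 → 121.18 g/mol.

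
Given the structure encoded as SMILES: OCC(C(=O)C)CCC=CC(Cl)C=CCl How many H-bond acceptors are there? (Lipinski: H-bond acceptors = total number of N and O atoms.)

2

N atoms: 0; O atoms: 2.
Lipinski HBA = 0 + 2 = 2.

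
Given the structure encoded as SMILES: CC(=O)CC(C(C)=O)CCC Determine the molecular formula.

C9H16O2

Walk through each heavy atom and fill implicit hydrogens from standard valence (C 4, N 3, O 2, S 2, halogen 1):
  atom 1: C, bond orders sum to 1 (valence 4) → 3 H
  atom 2: C, bond orders sum to 4 (valence 4) → 0 H
  atom 3: O, bond orders sum to 2 (valence 2) → 0 H
  atom 4: C, bond orders sum to 2 (valence 4) → 2 H
  atom 5: C, bond orders sum to 3 (valence 4) → 1 H
  atom 6: C, bond orders sum to 4 (valence 4) → 0 H
  atom 7: C, bond orders sum to 1 (valence 4) → 3 H
  atom 8: O, bond orders sum to 2 (valence 2) → 0 H
  atom 9: C, bond orders sum to 2 (valence 4) → 2 H
  atom 10: C, bond orders sum to 2 (valence 4) → 2 H
  atom 11: C, bond orders sum to 1 (valence 4) → 3 H
Totals → C:9, H:16, O:2.
In Hill order: C9H16O2.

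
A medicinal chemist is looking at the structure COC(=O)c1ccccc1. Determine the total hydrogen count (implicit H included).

8

Walk through each heavy atom and fill implicit hydrogens from standard valence (C 4, N 3, O 2, S 2, halogen 1); for lowercase aromatic atoms, an aromatic c carries 1 H when it has two neighbours and 0 H with three, and aromatic n carries 0 H:
  atom 1: C, bond orders sum to 1 (valence 4) → 3 H
  atom 2: O, bond orders sum to 2 (valence 2) → 0 H
  atom 3: C, bond orders sum to 4 (valence 4) → 0 H
  atom 4: O, bond orders sum to 2 (valence 2) → 0 H
  atom 5: aromatic c, 3 neighbours → 0 H
  atom 6: aromatic c, 2 neighbours → 1 H
  atom 7: aromatic c, 2 neighbours → 1 H
  atom 8: aromatic c, 2 neighbours → 1 H
  atom 9: aromatic c, 2 neighbours → 1 H
  atom 10: aromatic c, 2 neighbours → 1 H
Total hydrogens: 8.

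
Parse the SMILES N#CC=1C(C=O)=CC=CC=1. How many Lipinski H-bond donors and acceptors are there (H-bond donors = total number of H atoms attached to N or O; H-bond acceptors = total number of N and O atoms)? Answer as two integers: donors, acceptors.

Donors: find every N or O and count the H atoms it carries.
  atom 1 (N): bond orders sum to 3 → 0 H
  atom 6 (O): bond orders sum to 2 → 0 H
Lipinski HBD = 0.
Acceptors: N atoms = 1, O atoms = 1 → HBA = 2.

0, 2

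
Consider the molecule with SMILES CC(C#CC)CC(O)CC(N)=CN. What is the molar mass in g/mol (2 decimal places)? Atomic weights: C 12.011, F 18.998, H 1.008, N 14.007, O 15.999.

First, the molecular formula is C10H18N2O (counting implicit H from valence).
  C: 10 × 12.011 = 120.110
  H: 18 × 1.008 = 18.144
  N: 2 × 14.007 = 28.014
  O: 1 × 15.999 = 15.999
Sum: 10×12.011 + 18×1.008 + 2×14.007 + 1×15.999 = 182.267 → 182.27 g/mol.

182.27 g/mol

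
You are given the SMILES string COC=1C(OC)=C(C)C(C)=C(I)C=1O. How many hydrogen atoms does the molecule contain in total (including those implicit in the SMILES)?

Walk through each heavy atom and fill implicit hydrogens from standard valence (C 4, N 3, O 2, S 2, halogen 1):
  atom 1: C, bond orders sum to 1 (valence 4) → 3 H
  atom 2: O, bond orders sum to 2 (valence 2) → 0 H
  atom 3: C, bond orders sum to 4 (valence 4) → 0 H
  atom 4: C, bond orders sum to 4 (valence 4) → 0 H
  atom 5: O, bond orders sum to 2 (valence 2) → 0 H
  atom 6: C, bond orders sum to 1 (valence 4) → 3 H
  atom 7: C, bond orders sum to 4 (valence 4) → 0 H
  atom 8: C, bond orders sum to 1 (valence 4) → 3 H
  atom 9: C, bond orders sum to 4 (valence 4) → 0 H
  atom 10: C, bond orders sum to 1 (valence 4) → 3 H
  atom 11: C, bond orders sum to 4 (valence 4) → 0 H
  atom 12: I (halogen, monovalent) → 0 H
  atom 13: C, bond orders sum to 4 (valence 4) → 0 H
  atom 14: O, bond orders sum to 1 (valence 2) → 1 H
Total hydrogens: 13.

13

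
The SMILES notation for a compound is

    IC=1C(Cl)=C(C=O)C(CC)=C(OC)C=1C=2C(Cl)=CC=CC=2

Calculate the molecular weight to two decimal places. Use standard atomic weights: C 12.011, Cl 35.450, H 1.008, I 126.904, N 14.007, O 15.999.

First, the molecular formula is C16H13Cl2IO2 (counting implicit H from valence).
  C: 16 × 12.011 = 192.176
  Cl: 2 × 35.450 = 70.900
  H: 13 × 1.008 = 13.104
  I: 1 × 126.904 = 126.904
  O: 2 × 15.999 = 31.998
Sum: 16×12.011 + 2×35.450 + 13×1.008 + 1×126.904 + 2×15.999 = 435.082 → 435.08 g/mol.

435.08 g/mol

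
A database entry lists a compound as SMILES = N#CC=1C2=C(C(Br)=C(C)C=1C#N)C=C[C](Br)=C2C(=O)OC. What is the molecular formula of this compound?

C15H8Br2N2O2

Walk through each heavy atom and fill implicit hydrogens from standard valence (C 4, N 3, O 2, S 2, halogen 1):
  atom 1: N, bond orders sum to 3 (valence 3) → 0 H
  atom 2: C, bond orders sum to 4 (valence 4) → 0 H
  atom 3: C, bond orders sum to 4 (valence 4) → 0 H
  atom 4: C, bond orders sum to 4 (valence 4) → 0 H
  atom 5: C, bond orders sum to 4 (valence 4) → 0 H
  atom 6: C, bond orders sum to 4 (valence 4) → 0 H
  atom 7: Br (halogen, monovalent) → 0 H
  atom 8: C, bond orders sum to 4 (valence 4) → 0 H
  atom 9: C, bond orders sum to 1 (valence 4) → 3 H
  atom 10: C, bond orders sum to 4 (valence 4) → 0 H
  atom 11: C, bond orders sum to 4 (valence 4) → 0 H
  atom 12: N, bond orders sum to 3 (valence 3) → 0 H
  atom 13: C, bond orders sum to 3 (valence 4) → 1 H
  atom 14: C, bond orders sum to 3 (valence 4) → 1 H
  atom 15: C with explicit H count 0
  atom 16: Br (halogen, monovalent) → 0 H
  atom 17: C, bond orders sum to 4 (valence 4) → 0 H
  atom 18: C, bond orders sum to 4 (valence 4) → 0 H
  atom 19: O, bond orders sum to 2 (valence 2) → 0 H
  atom 20: O, bond orders sum to 2 (valence 2) → 0 H
  atom 21: C, bond orders sum to 1 (valence 4) → 3 H
Totals → C:15, H:8, Br:2, N:2, O:2.
In Hill order: C15H8Br2N2O2.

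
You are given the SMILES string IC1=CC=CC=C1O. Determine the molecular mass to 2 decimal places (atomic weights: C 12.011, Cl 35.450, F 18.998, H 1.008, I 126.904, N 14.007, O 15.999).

220.01 g/mol

First, the molecular formula is C6H5IO (counting implicit H from valence).
  C: 6 × 12.011 = 72.066
  H: 5 × 1.008 = 5.040
  I: 1 × 126.904 = 126.904
  O: 1 × 15.999 = 15.999
Sum: 6×12.011 + 5×1.008 + 1×126.904 + 1×15.999 = 220.009 → 220.01 g/mol.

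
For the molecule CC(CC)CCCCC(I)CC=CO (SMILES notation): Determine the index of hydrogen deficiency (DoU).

1

Degree of unsaturation = (number of rings) + (number of π bonds).
Ring closures in the SMILES: 0.
π bonds: 1 double bond (each 1 DoU) → 1 DoU from unsaturation.
Total DoU = 0 + 1 = 1.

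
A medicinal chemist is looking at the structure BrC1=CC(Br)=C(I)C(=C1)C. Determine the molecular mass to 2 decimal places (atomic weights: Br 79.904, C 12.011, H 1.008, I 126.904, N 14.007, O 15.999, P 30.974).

First, the molecular formula is C7H5Br2I (counting implicit H from valence).
  Br: 2 × 79.904 = 159.808
  C: 7 × 12.011 = 84.077
  H: 5 × 1.008 = 5.040
  I: 1 × 126.904 = 126.904
Sum: 2×79.904 + 7×12.011 + 5×1.008 + 1×126.904 = 375.829 → 375.83 g/mol.

375.83 g/mol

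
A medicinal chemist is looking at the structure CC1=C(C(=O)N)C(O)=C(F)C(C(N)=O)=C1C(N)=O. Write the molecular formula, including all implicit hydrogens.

Walk through each heavy atom and fill implicit hydrogens from standard valence (C 4, N 3, O 2, S 2, halogen 1):
  atom 1: C, bond orders sum to 1 (valence 4) → 3 H
  atom 2: C, bond orders sum to 4 (valence 4) → 0 H
  atom 3: C, bond orders sum to 4 (valence 4) → 0 H
  atom 4: C, bond orders sum to 4 (valence 4) → 0 H
  atom 5: O, bond orders sum to 2 (valence 2) → 0 H
  atom 6: N, bond orders sum to 1 (valence 3) → 2 H
  atom 7: C, bond orders sum to 4 (valence 4) → 0 H
  atom 8: O, bond orders sum to 1 (valence 2) → 1 H
  atom 9: C, bond orders sum to 4 (valence 4) → 0 H
  atom 10: F (halogen, monovalent) → 0 H
  atom 11: C, bond orders sum to 4 (valence 4) → 0 H
  atom 12: C, bond orders sum to 4 (valence 4) → 0 H
  atom 13: N, bond orders sum to 1 (valence 3) → 2 H
  atom 14: O, bond orders sum to 2 (valence 2) → 0 H
  atom 15: C, bond orders sum to 4 (valence 4) → 0 H
  atom 16: C, bond orders sum to 4 (valence 4) → 0 H
  atom 17: N, bond orders sum to 1 (valence 3) → 2 H
  atom 18: O, bond orders sum to 2 (valence 2) → 0 H
Totals → C:10, H:10, F:1, N:3, O:4.

C10H10FN3O4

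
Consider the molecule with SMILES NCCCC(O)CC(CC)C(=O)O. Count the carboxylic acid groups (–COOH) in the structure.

1

The carboxylic acid motif appears at heavy-atom position 11 in the SMILES.
Other groups present: 1 hydroxyl, 1 primary amine.
Carboxylic acid count: 1.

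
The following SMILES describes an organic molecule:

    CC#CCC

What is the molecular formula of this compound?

C5H8

Walk through each heavy atom and fill implicit hydrogens from standard valence (C 4, N 3, O 2, S 2, halogen 1):
  atom 1: C, bond orders sum to 1 (valence 4) → 3 H
  atom 2: C, bond orders sum to 4 (valence 4) → 0 H
  atom 3: C, bond orders sum to 4 (valence 4) → 0 H
  atom 4: C, bond orders sum to 2 (valence 4) → 2 H
  atom 5: C, bond orders sum to 1 (valence 4) → 3 H
Totals → C:5, H:8.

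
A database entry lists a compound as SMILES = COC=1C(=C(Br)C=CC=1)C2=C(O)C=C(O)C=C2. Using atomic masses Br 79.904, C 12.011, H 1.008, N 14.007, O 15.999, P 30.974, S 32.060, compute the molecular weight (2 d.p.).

295.13 g/mol

First, the molecular formula is C13H11BrO3 (counting implicit H from valence).
  Br: 1 × 79.904 = 79.904
  C: 13 × 12.011 = 156.143
  H: 11 × 1.008 = 11.088
  O: 3 × 15.999 = 47.997
Sum: 1×79.904 + 13×12.011 + 11×1.008 + 3×15.999 = 295.132 → 295.13 g/mol.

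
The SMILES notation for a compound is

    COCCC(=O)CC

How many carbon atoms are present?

6

Count every carbon token in the SMILES (each C, including those in ring-closure positions and inside branches).
Carbon count: 6.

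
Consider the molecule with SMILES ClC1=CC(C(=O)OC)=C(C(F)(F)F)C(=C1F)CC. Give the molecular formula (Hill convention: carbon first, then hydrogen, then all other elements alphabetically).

Walk through each heavy atom and fill implicit hydrogens from standard valence (C 4, N 3, O 2, S 2, halogen 1):
  atom 1: Cl (halogen, monovalent) → 0 H
  atom 2: C, bond orders sum to 4 (valence 4) → 0 H
  atom 3: C, bond orders sum to 3 (valence 4) → 1 H
  atom 4: C, bond orders sum to 4 (valence 4) → 0 H
  atom 5: C, bond orders sum to 4 (valence 4) → 0 H
  atom 6: O, bond orders sum to 2 (valence 2) → 0 H
  atom 7: O, bond orders sum to 2 (valence 2) → 0 H
  atom 8: C, bond orders sum to 1 (valence 4) → 3 H
  atom 9: C, bond orders sum to 4 (valence 4) → 0 H
  atom 10: C, bond orders sum to 4 (valence 4) → 0 H
  atom 11: F (halogen, monovalent) → 0 H
  atom 12: F (halogen, monovalent) → 0 H
  atom 13: F (halogen, monovalent) → 0 H
  atom 14: C, bond orders sum to 4 (valence 4) → 0 H
  atom 15: C, bond orders sum to 4 (valence 4) → 0 H
  atom 16: F (halogen, monovalent) → 0 H
  atom 17: C, bond orders sum to 2 (valence 4) → 2 H
  atom 18: C, bond orders sum to 1 (valence 4) → 3 H
Totals → C:11, H:9, Cl:1, F:4, O:2.

C11H9ClF4O2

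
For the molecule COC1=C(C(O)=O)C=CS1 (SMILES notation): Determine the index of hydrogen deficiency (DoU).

Degree of unsaturation = (number of rings) + (number of π bonds).
Ring closures in the SMILES: 1.
π bonds: 3 double bonds (each 1 DoU) → 3 DoU from unsaturation.
Total DoU = 1 + 3 = 4.

4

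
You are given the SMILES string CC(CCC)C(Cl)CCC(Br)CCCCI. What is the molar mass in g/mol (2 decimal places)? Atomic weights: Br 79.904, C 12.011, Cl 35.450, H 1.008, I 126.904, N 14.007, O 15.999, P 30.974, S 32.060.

423.60 g/mol

First, the molecular formula is C13H25BrClI (counting implicit H from valence).
  Br: 1 × 79.904 = 79.904
  C: 13 × 12.011 = 156.143
  Cl: 1 × 35.450 = 35.450
  H: 25 × 1.008 = 25.200
  I: 1 × 126.904 = 126.904
Sum: 1×79.904 + 13×12.011 + 1×35.450 + 25×1.008 + 1×126.904 = 423.601 → 423.60 g/mol.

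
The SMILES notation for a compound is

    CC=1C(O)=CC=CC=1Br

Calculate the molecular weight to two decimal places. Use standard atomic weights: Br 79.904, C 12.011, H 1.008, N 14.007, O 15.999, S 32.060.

187.04 g/mol

First, the molecular formula is C7H7BrO (counting implicit H from valence).
  Br: 1 × 79.904 = 79.904
  C: 7 × 12.011 = 84.077
  H: 7 × 1.008 = 7.056
  O: 1 × 15.999 = 15.999
Sum: 1×79.904 + 7×12.011 + 7×1.008 + 1×15.999 = 187.036 → 187.04 g/mol.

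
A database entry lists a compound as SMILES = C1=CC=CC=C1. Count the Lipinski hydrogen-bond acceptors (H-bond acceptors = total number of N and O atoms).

N atoms: 0; O atoms: 0.
Lipinski HBA = 0 + 0 = 0.

0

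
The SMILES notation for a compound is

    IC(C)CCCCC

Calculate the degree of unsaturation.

Degree of unsaturation = (number of rings) + (number of π bonds).
Ring closures in the SMILES: 0.
π bonds: none → 0 DoU from unsaturation.
Total DoU = 0 + 0 = 0.

0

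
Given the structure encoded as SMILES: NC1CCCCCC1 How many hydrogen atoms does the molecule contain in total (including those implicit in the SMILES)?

15

Walk through each heavy atom and fill implicit hydrogens from standard valence (C 4, N 3, O 2, S 2, halogen 1):
  atom 1: N, bond orders sum to 1 (valence 3) → 2 H
  atom 2: C, bond orders sum to 3 (valence 4) → 1 H
  atom 3: C, bond orders sum to 2 (valence 4) → 2 H
  atom 4: C, bond orders sum to 2 (valence 4) → 2 H
  atom 5: C, bond orders sum to 2 (valence 4) → 2 H
  atom 6: C, bond orders sum to 2 (valence 4) → 2 H
  atom 7: C, bond orders sum to 2 (valence 4) → 2 H
  atom 8: C, bond orders sum to 2 (valence 4) → 2 H
Total hydrogens: 15.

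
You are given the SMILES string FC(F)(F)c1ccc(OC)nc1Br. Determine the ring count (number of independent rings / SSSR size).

In SMILES, each pair of matching ring-closure digits denotes one ring-closing bond; the number of such bonds equals the number of independent rings.
Ring-closure bonds here: 1.

1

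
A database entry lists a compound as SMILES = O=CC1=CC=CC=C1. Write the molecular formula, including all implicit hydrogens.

C7H6O

Walk through each heavy atom and fill implicit hydrogens from standard valence (C 4, N 3, O 2, S 2, halogen 1):
  atom 1: O, bond orders sum to 2 (valence 2) → 0 H
  atom 2: C, bond orders sum to 3 (valence 4) → 1 H
  atom 3: C, bond orders sum to 4 (valence 4) → 0 H
  atom 4: C, bond orders sum to 3 (valence 4) → 1 H
  atom 5: C, bond orders sum to 3 (valence 4) → 1 H
  atom 6: C, bond orders sum to 3 (valence 4) → 1 H
  atom 7: C, bond orders sum to 3 (valence 4) → 1 H
  atom 8: C, bond orders sum to 3 (valence 4) → 1 H
Totals → C:7, H:6, O:1.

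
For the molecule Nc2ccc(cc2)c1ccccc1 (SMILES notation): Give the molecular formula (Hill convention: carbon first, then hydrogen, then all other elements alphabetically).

Walk through each heavy atom and fill implicit hydrogens from standard valence (C 4, N 3, O 2, S 2, halogen 1); for lowercase aromatic atoms, an aromatic c carries 1 H when it has two neighbours and 0 H with three, and aromatic n carries 0 H:
  atom 1: N, bond orders sum to 1 (valence 3) → 2 H
  atom 2: aromatic c, 3 neighbours → 0 H
  atom 3: aromatic c, 2 neighbours → 1 H
  atom 4: aromatic c, 2 neighbours → 1 H
  atom 5: aromatic c, 3 neighbours → 0 H
  atom 6: aromatic c, 2 neighbours → 1 H
  atom 7: aromatic c, 2 neighbours → 1 H
  atom 8: aromatic c, 3 neighbours → 0 H
  atom 9: aromatic c, 2 neighbours → 1 H
  atom 10: aromatic c, 2 neighbours → 1 H
  atom 11: aromatic c, 2 neighbours → 1 H
  atom 12: aromatic c, 2 neighbours → 1 H
  atom 13: aromatic c, 2 neighbours → 1 H
Totals → C:12, H:11, N:1.

C12H11N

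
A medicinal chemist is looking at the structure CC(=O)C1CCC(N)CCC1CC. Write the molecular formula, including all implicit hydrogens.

Walk through each heavy atom and fill implicit hydrogens from standard valence (C 4, N 3, O 2, S 2, halogen 1):
  atom 1: C, bond orders sum to 1 (valence 4) → 3 H
  atom 2: C, bond orders sum to 4 (valence 4) → 0 H
  atom 3: O, bond orders sum to 2 (valence 2) → 0 H
  atom 4: C, bond orders sum to 3 (valence 4) → 1 H
  atom 5: C, bond orders sum to 2 (valence 4) → 2 H
  atom 6: C, bond orders sum to 2 (valence 4) → 2 H
  atom 7: C, bond orders sum to 3 (valence 4) → 1 H
  atom 8: N, bond orders sum to 1 (valence 3) → 2 H
  atom 9: C, bond orders sum to 2 (valence 4) → 2 H
  atom 10: C, bond orders sum to 2 (valence 4) → 2 H
  atom 11: C, bond orders sum to 3 (valence 4) → 1 H
  atom 12: C, bond orders sum to 2 (valence 4) → 2 H
  atom 13: C, bond orders sum to 1 (valence 4) → 3 H
Totals → C:11, H:21, N:1, O:1.
In Hill order: C11H21NO.

C11H21NO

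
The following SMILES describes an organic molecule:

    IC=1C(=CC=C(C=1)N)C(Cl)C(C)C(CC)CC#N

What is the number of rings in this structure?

1

In SMILES, each pair of matching ring-closure digits denotes one ring-closing bond; the number of such bonds equals the number of independent rings.
Ring-closure bonds here: 1.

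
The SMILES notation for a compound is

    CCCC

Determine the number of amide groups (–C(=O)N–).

0

Scan the SMILES for the amide motif — none present.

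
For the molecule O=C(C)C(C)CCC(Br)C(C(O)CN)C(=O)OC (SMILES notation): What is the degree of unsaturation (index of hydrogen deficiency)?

Molecular formula: C12H22BrNO4.
DoU = (2C + 2 + N − H − X) / 2, where X is the halogen count and O/S are ignored.
    = (2·12 + 2 + 1 − 22 − 1) / 2 = 4 / 2 = 2.

2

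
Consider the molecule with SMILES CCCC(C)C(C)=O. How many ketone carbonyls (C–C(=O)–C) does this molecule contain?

The ketone motif appears at heavy-atom position 6 in the SMILES.
Ketone count: 1.

1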